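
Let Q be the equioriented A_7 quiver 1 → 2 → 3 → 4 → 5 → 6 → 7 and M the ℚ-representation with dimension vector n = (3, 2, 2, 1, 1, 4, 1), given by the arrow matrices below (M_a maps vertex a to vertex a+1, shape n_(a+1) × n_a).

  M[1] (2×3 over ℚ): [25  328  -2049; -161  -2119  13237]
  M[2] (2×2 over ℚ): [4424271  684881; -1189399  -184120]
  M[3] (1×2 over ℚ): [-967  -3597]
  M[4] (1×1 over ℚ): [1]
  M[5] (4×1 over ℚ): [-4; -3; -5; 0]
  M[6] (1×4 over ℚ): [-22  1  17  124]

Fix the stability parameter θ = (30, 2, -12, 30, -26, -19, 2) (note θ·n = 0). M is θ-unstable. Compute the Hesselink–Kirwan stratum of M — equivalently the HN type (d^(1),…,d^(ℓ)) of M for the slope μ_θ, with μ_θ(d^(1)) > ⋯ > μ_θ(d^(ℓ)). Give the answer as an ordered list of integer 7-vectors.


Barcode: M ≅ I[1,1], I[1,3], I[1,6], I[6,6]^2, I[6,7]. HN layers by μ_θ (5 steps, strictly decreasing):
  μ^(1)=30; μ^(2)=20/3; μ^(3)=2; μ^(4)=5/6; μ^(5)=-19

((1, 0, 0, 0, 0, 0, 0); (1, 1, 1, 0, 0, 0, 0); (0, 0, 0, 0, 0, 0, 1); (1, 1, 1, 1, 1, 1, 0); (0, 0, 0, 0, 0, 3, 0))


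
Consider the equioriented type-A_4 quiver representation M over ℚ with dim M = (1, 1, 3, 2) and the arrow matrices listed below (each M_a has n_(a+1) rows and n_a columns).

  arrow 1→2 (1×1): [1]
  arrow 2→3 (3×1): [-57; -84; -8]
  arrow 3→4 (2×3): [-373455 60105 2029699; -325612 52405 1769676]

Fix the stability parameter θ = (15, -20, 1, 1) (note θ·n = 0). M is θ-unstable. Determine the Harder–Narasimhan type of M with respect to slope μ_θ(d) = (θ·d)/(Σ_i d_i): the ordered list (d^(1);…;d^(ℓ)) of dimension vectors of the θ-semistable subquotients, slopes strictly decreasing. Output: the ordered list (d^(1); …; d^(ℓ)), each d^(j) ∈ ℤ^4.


Barcode: M ≅ I[1,4], I[3,3], I[3,4]. HN layers by μ_θ (2 steps, strictly decreasing):
  μ^(1)=1; μ^(2)=-5/2

((0, 0, 3, 2); (1, 1, 0, 0))


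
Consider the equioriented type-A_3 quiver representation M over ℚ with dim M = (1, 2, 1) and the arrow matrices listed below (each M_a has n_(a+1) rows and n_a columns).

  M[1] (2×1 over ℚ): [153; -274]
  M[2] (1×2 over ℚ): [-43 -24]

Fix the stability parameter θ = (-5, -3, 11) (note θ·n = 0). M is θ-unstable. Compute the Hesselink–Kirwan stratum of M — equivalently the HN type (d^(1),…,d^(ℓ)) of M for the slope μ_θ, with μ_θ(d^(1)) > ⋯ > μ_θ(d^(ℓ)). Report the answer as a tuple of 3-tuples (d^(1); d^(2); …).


Barcode: M ≅ I[1,3], I[2,2]. HN layers by μ_θ (3 steps, strictly decreasing):
  μ^(1)=11; μ^(2)=-3; μ^(3)=-5

((0, 0, 1); (0, 2, 0); (1, 0, 0))


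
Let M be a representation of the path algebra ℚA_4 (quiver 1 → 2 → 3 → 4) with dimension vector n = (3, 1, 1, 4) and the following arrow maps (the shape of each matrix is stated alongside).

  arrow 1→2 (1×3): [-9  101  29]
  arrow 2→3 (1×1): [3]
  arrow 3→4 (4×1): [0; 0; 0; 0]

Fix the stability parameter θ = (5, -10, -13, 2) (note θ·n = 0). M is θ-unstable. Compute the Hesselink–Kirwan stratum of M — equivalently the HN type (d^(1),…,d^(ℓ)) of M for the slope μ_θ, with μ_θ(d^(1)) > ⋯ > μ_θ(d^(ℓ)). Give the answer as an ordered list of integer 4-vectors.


Barcode: M ≅ I[1,1]^2, I[1,3], I[4,4]^4. HN layers by μ_θ (3 steps, strictly decreasing):
  μ^(1)=5; μ^(2)=2; μ^(3)=-6

((2, 0, 0, 0); (0, 0, 0, 4); (1, 1, 1, 0))


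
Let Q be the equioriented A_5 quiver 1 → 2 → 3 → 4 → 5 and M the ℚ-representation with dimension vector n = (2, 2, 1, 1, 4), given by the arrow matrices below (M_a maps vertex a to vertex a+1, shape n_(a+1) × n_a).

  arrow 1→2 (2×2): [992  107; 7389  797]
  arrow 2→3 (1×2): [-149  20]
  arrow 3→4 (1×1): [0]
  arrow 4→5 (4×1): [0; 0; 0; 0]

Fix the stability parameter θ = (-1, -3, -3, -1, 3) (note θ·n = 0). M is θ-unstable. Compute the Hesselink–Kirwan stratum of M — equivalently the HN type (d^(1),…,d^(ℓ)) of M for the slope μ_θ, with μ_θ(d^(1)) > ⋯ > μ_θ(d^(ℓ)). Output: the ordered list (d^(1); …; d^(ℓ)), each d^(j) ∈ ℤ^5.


Barcode: M ≅ I[1,2], I[1,3], I[4,4], I[5,5]^4. HN layers by μ_θ (4 steps, strictly decreasing):
  μ^(1)=3; μ^(2)=-1; μ^(3)=-2; μ^(4)=-7/3

((0, 0, 0, 0, 4); (0, 0, 0, 1, 0); (1, 1, 0, 0, 0); (1, 1, 1, 0, 0))


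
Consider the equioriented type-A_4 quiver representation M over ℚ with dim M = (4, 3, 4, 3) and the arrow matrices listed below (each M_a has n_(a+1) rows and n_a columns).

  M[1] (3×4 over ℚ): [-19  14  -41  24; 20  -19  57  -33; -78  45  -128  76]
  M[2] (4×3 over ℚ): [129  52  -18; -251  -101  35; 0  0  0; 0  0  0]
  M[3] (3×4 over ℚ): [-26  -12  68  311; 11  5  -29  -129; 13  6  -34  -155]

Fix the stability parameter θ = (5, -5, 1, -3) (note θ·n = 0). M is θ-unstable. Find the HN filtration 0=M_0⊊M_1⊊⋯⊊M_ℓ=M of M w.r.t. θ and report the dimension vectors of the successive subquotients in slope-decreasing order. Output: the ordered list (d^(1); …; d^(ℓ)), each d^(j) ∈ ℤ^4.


Barcode: M ≅ I[1,1], I[1,2], I[1,4]^2, I[3,3], I[3,4]. HN layers by μ_θ (5 steps, strictly decreasing):
  μ^(1)=5; μ^(2)=1; μ^(3)=0; μ^(4)=-1/2; μ^(5)=-1

((1, 0, 0, 0); (0, 0, 1, 0); (1, 1, 0, 0); (2, 2, 2, 2); (0, 0, 1, 1))


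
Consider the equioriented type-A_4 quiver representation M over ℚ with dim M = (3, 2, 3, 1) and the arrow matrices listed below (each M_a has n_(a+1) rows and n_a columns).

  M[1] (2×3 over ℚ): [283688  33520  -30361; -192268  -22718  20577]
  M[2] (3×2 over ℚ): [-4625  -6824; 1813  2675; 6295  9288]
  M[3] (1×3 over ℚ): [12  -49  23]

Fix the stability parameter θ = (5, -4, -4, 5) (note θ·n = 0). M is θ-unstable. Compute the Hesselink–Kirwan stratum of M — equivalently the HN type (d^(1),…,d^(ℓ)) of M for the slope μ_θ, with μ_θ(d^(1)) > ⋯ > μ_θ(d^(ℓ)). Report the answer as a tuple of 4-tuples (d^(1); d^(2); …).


Interval decomposition of M: I[1,1], I[1,3], I[1,4], I[3,3].
HN type (ℓ=3): μ^(1)=5; μ^(2)=-1; μ^(3)=-4

((1, 0, 0, 1); (2, 2, 2, 0); (0, 0, 1, 0))


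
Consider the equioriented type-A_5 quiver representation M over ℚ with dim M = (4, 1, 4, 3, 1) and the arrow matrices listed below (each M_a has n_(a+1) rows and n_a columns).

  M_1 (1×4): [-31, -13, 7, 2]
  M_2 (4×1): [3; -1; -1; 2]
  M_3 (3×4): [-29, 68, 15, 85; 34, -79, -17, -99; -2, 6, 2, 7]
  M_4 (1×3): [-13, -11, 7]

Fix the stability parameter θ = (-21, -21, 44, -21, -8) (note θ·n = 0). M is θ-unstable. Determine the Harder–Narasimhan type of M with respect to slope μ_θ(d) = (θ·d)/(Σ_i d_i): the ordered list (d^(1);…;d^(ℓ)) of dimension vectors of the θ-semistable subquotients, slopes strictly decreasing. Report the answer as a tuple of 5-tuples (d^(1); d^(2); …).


Interval decomposition of M: I[1,1]^3, I[1,3], I[3,4]^2, I[3,5].
HN type (ℓ=4): μ^(1)=44; μ^(2)=23/2; μ^(3)=5; μ^(4)=-21

((0, 0, 1, 0, 0); (0, 0, 2, 2, 0); (0, 0, 1, 1, 1); (4, 1, 0, 0, 0))


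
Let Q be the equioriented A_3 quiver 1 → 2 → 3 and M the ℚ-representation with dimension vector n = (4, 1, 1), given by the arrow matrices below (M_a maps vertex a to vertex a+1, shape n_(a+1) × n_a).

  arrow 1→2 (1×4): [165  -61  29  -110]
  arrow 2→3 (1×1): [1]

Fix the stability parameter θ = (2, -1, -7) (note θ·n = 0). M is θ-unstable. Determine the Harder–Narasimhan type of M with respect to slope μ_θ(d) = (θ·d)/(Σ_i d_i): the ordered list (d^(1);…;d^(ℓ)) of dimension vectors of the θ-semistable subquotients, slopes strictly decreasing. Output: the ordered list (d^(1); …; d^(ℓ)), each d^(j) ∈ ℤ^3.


Interval decomposition of M: I[1,1]^3, I[1,3].
HN type (ℓ=2): μ^(1)=2; μ^(2)=-2

((3, 0, 0); (1, 1, 1))


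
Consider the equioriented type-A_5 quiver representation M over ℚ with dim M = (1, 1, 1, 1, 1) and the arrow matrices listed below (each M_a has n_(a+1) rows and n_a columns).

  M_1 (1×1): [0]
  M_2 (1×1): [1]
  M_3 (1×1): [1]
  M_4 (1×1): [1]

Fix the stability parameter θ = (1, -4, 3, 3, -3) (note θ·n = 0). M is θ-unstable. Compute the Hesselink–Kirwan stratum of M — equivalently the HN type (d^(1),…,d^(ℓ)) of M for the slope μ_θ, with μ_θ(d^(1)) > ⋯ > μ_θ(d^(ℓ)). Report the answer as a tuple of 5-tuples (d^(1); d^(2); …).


Via rank(M_{q-1}∘⋯∘M_p): M ≅ I[1,1], I[2,5].
μ_θ-semistable layers: μ^(1)=1; μ^(2)=-4

((1, 0, 1, 1, 1); (0, 1, 0, 0, 0))


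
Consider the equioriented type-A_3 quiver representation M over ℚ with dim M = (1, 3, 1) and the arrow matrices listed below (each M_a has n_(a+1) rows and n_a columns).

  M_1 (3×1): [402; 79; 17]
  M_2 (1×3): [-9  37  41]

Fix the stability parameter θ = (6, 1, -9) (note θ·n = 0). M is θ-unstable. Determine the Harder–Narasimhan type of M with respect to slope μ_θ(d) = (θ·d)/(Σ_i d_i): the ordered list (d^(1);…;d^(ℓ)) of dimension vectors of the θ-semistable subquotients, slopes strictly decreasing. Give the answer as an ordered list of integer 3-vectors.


Via rank(M_{q-1}∘⋯∘M_p): M ≅ I[1,3], I[2,2]^2.
μ_θ-semistable layers: μ^(1)=1; μ^(2)=-2/3

((0, 2, 0); (1, 1, 1))


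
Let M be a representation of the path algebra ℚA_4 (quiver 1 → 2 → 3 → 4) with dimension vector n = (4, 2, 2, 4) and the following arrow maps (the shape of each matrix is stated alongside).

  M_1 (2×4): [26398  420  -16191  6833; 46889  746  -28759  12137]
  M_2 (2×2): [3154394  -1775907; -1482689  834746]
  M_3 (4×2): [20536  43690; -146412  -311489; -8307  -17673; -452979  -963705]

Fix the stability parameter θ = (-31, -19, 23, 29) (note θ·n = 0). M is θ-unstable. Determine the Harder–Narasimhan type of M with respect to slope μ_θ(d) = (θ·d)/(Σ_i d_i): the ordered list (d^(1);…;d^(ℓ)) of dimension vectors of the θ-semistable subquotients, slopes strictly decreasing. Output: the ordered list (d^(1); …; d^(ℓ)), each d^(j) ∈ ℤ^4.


Barcode: M ≅ I[1,1]^2, I[1,4]^2, I[4,4]^2. HN layers by μ_θ (4 steps, strictly decreasing):
  μ^(1)=29; μ^(2)=23; μ^(3)=-19; μ^(4)=-31

((0, 0, 0, 4); (0, 0, 2, 0); (0, 2, 0, 0); (4, 0, 0, 0))


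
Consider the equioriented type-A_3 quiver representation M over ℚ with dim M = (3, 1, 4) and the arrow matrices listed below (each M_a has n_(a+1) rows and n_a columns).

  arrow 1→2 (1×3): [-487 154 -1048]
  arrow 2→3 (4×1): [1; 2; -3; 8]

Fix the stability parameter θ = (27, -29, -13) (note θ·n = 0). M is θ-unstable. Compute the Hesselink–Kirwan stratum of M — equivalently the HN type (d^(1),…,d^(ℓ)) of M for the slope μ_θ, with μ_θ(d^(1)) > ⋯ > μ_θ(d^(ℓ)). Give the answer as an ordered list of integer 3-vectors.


Interval decomposition of M: I[1,1]^2, I[1,3], I[3,3]^3.
HN type (ℓ=3): μ^(1)=27; μ^(2)=-5; μ^(3)=-13

((2, 0, 0); (1, 1, 1); (0, 0, 3))


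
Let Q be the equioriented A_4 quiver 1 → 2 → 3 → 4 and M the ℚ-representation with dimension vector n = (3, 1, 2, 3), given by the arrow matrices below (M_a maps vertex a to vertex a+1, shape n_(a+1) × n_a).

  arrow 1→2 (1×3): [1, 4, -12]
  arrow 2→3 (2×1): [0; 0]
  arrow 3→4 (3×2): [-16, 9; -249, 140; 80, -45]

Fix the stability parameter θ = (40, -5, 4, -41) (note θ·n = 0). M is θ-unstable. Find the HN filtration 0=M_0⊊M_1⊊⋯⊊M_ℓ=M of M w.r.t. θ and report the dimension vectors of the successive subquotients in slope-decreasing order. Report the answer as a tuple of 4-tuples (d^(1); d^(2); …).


Interval decomposition of M: I[1,1]^2, I[1,2], I[3,4]^2, I[4,4].
HN type (ℓ=4): μ^(1)=40; μ^(2)=35/2; μ^(3)=-37/2; μ^(4)=-41

((2, 0, 0, 0); (1, 1, 0, 0); (0, 0, 2, 2); (0, 0, 0, 1))


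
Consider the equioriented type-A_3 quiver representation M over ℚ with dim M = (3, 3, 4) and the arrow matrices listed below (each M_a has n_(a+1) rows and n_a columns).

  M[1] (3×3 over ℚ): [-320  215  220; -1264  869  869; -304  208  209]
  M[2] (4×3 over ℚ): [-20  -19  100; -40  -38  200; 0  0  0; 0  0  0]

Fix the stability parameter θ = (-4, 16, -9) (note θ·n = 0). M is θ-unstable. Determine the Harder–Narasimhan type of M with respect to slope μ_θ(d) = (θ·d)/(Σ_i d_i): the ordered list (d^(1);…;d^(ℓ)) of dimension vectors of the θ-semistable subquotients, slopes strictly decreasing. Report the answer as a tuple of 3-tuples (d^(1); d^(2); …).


Via rank(M_{q-1}∘⋯∘M_p): M ≅ I[1,1], I[1,2], I[1,3], I[2,2], I[3,3]^3.
μ_θ-semistable layers: μ^(1)=16; μ^(2)=7/2; μ^(3)=-4; μ^(4)=-9

((0, 2, 0); (0, 1, 1); (3, 0, 0); (0, 0, 3))


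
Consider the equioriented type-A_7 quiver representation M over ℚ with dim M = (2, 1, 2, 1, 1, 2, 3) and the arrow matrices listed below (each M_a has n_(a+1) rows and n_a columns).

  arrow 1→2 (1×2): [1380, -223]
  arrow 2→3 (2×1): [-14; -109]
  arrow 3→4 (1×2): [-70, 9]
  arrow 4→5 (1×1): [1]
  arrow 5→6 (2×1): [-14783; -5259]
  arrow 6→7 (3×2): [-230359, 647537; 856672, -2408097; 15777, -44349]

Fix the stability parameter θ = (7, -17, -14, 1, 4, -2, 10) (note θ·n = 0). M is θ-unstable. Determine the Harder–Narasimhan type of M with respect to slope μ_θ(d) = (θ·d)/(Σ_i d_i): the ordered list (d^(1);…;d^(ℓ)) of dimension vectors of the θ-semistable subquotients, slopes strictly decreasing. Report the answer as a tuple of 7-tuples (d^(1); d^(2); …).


Via rank(M_{q-1}∘⋯∘M_p): M ≅ I[1,1], I[1,7], I[3,3], I[6,7], I[7,7].
μ_θ-semistable layers: μ^(1)=10; μ^(2)=7; μ^(3)=1; μ^(4)=-2; μ^(5)=-8; μ^(6)=-14

((0, 0, 0, 0, 0, 0, 3); (1, 0, 0, 0, 0, 0, 0); (0, 0, 0, 1, 1, 1, 0); (0, 0, 0, 0, 0, 1, 0); (1, 1, 1, 0, 0, 0, 0); (0, 0, 1, 0, 0, 0, 0))


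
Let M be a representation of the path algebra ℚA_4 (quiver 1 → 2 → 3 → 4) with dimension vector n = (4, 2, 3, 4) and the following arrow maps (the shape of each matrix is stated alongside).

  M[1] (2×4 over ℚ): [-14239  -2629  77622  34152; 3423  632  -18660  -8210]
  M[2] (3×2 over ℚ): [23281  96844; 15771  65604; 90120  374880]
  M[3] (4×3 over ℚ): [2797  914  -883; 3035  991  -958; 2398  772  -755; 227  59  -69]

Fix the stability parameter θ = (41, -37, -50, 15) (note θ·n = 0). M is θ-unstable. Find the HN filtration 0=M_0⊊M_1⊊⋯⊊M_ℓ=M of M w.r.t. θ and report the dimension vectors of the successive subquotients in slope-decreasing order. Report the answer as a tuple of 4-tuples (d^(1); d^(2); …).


Interval decomposition of M: I[1,1]^2, I[1,2], I[1,4], I[3,4]^2, I[4,4].
HN type (ℓ=5): μ^(1)=41; μ^(2)=15; μ^(3)=2; μ^(4)=-46/3; μ^(5)=-50

((2, 0, 0, 0); (0, 0, 0, 4); (1, 1, 0, 0); (1, 1, 1, 0); (0, 0, 2, 0))


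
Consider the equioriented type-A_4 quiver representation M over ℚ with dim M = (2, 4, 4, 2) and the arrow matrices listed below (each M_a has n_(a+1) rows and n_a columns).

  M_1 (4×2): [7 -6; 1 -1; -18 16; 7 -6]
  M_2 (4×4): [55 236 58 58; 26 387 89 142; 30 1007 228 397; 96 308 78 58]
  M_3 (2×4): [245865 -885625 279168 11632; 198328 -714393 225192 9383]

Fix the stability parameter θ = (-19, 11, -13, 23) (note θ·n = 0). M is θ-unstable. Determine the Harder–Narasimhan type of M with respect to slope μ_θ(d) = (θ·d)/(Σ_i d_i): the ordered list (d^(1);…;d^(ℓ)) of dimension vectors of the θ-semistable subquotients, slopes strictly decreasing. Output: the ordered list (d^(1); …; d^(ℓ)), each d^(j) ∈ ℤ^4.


Barcode: M ≅ I[1,4]^2, I[2,2], I[2,3], I[3,3]. HN layers by μ_θ (5 steps, strictly decreasing):
  μ^(1)=23; μ^(2)=11; μ^(3)=-1; μ^(4)=-13; μ^(5)=-19

((0, 0, 0, 2); (0, 1, 0, 0); (0, 3, 3, 0); (0, 0, 1, 0); (2, 0, 0, 0))


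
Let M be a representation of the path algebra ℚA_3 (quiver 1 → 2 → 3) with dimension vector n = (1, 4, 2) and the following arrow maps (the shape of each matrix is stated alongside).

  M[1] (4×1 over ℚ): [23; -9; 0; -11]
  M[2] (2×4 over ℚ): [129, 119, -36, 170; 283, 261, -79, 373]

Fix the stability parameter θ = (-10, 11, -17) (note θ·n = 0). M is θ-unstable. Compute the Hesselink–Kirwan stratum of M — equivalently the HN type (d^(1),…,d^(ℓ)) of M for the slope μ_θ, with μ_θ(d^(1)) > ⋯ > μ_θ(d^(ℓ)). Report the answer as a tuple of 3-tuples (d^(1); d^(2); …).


Barcode: M ≅ I[1,3], I[2,2]^2, I[2,3]. HN layers by μ_θ (3 steps, strictly decreasing):
  μ^(1)=11; μ^(2)=-3; μ^(3)=-10

((0, 2, 0); (0, 2, 2); (1, 0, 0))


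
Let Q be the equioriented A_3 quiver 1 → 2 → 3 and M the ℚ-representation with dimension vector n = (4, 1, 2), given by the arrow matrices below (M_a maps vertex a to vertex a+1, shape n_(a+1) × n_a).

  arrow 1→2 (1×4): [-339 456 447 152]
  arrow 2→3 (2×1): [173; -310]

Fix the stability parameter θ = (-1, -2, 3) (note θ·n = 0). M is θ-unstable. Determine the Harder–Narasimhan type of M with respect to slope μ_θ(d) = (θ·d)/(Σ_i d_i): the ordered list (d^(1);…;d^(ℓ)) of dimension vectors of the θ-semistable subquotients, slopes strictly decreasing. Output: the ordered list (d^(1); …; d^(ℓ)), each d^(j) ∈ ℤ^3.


Barcode: M ≅ I[1,1]^3, I[1,3], I[3,3]. HN layers by μ_θ (3 steps, strictly decreasing):
  μ^(1)=3; μ^(2)=-1; μ^(3)=-3/2

((0, 0, 2); (3, 0, 0); (1, 1, 0))


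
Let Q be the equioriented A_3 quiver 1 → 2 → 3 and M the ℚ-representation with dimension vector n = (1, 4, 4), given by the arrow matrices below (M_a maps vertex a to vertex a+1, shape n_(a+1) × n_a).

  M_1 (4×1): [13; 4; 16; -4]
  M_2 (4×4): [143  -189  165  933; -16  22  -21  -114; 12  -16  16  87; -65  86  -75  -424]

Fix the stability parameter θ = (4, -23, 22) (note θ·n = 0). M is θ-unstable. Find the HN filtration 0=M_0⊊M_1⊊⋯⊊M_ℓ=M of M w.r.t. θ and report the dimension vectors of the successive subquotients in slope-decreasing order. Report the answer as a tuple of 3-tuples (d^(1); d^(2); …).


Via rank(M_{q-1}∘⋯∘M_p): M ≅ I[1,3], I[2,3]^3.
μ_θ-semistable layers: μ^(1)=22; μ^(2)=-19/2; μ^(3)=-23

((0, 0, 4); (1, 1, 0); (0, 3, 0))


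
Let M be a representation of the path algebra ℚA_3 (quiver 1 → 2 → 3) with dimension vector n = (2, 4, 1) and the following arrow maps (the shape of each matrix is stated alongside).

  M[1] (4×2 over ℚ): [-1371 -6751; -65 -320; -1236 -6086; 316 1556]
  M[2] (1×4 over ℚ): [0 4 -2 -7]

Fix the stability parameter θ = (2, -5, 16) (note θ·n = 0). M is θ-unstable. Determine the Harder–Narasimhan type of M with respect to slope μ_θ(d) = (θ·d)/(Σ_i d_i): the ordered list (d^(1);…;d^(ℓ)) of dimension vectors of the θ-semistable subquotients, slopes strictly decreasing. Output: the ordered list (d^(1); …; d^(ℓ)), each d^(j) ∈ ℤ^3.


Via rank(M_{q-1}∘⋯∘M_p): M ≅ I[1,2]^2, I[2,2], I[2,3].
μ_θ-semistable layers: μ^(1)=16; μ^(2)=-3/2; μ^(3)=-5

((0, 0, 1); (2, 2, 0); (0, 2, 0))


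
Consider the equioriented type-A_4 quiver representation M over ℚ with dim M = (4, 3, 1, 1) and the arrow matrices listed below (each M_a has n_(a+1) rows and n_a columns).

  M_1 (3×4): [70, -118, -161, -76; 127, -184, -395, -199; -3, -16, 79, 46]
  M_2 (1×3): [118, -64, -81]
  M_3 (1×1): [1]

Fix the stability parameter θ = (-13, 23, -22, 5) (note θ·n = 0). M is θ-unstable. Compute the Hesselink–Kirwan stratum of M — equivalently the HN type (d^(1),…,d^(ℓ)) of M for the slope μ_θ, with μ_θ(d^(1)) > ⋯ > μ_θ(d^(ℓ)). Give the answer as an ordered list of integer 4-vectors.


Interval decomposition of M: I[1,1], I[1,2]^2, I[1,4].
HN type (ℓ=4): μ^(1)=23; μ^(2)=5; μ^(3)=1/2; μ^(4)=-13

((0, 2, 0, 0); (0, 0, 0, 1); (0, 1, 1, 0); (4, 0, 0, 0))


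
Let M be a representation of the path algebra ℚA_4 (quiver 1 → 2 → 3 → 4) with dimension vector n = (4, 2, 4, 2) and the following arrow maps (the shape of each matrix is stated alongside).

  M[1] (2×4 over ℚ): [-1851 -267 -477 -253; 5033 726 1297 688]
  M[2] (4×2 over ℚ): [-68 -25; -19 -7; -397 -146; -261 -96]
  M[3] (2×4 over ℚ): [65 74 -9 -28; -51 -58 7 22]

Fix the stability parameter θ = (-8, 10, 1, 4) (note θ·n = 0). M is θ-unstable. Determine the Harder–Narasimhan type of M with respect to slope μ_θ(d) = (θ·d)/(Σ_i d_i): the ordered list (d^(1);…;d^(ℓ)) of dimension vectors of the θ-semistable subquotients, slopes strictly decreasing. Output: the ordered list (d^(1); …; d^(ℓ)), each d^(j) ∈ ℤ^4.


Interval decomposition of M: I[1,1]^2, I[1,4]^2, I[3,3]^2.
HN type (ℓ=3): μ^(1)=5; μ^(2)=1; μ^(3)=-8

((0, 2, 2, 2); (0, 0, 2, 0); (4, 0, 0, 0))


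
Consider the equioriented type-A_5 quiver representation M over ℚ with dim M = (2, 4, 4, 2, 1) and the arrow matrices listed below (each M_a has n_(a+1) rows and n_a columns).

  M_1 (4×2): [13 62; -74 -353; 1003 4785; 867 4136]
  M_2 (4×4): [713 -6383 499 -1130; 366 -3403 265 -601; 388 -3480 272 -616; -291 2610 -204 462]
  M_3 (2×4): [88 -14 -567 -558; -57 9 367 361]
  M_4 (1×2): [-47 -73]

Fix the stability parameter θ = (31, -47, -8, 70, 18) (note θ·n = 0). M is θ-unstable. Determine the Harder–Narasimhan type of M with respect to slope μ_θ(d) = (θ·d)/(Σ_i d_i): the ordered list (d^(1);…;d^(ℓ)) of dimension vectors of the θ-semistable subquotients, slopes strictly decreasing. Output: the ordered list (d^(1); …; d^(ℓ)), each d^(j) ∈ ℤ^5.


Barcode: M ≅ I[1,2], I[1,5], I[2,3], I[2,4], I[3,3]. HN layers by μ_θ (4 steps, strictly decreasing):
  μ^(1)=70; μ^(2)=44; μ^(3)=-8; μ^(4)=-47

((0, 0, 0, 1, 0); (0, 0, 0, 1, 1); (2, 2, 4, 0, 0); (0, 2, 0, 0, 0))


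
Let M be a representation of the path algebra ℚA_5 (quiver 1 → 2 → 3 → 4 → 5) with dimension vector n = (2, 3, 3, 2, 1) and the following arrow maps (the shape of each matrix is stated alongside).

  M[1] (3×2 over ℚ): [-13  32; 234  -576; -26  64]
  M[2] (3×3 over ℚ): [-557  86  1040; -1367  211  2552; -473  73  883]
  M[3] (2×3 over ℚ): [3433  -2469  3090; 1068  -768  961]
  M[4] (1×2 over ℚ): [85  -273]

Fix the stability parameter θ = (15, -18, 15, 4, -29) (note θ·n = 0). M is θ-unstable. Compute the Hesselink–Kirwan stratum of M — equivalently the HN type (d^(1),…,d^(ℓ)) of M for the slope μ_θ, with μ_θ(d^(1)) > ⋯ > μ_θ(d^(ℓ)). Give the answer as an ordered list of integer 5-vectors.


Barcode: M ≅ I[1,1], I[1,5], I[2,3], I[2,4]. HN layers by μ_θ (4 steps, strictly decreasing):
  μ^(1)=15; μ^(2)=19/2; μ^(3)=-13/5; μ^(4)=-18

((1, 0, 1, 0, 0); (0, 0, 1, 1, 0); (1, 1, 1, 1, 1); (0, 2, 0, 0, 0))


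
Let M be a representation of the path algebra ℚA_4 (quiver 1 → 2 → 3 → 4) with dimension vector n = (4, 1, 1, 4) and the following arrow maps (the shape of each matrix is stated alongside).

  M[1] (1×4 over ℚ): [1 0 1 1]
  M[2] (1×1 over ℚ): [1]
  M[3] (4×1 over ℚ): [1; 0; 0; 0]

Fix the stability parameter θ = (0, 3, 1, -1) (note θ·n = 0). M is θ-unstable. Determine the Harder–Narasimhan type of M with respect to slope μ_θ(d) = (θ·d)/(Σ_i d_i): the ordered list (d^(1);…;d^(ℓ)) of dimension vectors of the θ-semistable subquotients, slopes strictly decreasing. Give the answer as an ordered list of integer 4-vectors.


Via rank(M_{q-1}∘⋯∘M_p): M ≅ I[1,1]^3, I[1,4], I[4,4]^3.
μ_θ-semistable layers: μ^(1)=1; μ^(2)=0; μ^(3)=-1

((0, 1, 1, 1); (4, 0, 0, 0); (0, 0, 0, 3))


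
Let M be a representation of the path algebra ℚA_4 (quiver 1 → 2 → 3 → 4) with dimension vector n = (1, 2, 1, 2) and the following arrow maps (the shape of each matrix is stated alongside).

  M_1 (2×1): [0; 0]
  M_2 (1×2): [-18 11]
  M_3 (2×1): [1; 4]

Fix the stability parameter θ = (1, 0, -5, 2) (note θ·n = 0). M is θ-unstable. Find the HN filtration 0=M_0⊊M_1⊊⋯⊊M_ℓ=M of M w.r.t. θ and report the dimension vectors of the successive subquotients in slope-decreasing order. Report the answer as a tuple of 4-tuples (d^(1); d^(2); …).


Via rank(M_{q-1}∘⋯∘M_p): M ≅ I[1,1], I[2,2], I[2,4], I[4,4].
μ_θ-semistable layers: μ^(1)=2; μ^(2)=1; μ^(3)=0; μ^(4)=-5/2

((0, 0, 0, 2); (1, 0, 0, 0); (0, 1, 0, 0); (0, 1, 1, 0))


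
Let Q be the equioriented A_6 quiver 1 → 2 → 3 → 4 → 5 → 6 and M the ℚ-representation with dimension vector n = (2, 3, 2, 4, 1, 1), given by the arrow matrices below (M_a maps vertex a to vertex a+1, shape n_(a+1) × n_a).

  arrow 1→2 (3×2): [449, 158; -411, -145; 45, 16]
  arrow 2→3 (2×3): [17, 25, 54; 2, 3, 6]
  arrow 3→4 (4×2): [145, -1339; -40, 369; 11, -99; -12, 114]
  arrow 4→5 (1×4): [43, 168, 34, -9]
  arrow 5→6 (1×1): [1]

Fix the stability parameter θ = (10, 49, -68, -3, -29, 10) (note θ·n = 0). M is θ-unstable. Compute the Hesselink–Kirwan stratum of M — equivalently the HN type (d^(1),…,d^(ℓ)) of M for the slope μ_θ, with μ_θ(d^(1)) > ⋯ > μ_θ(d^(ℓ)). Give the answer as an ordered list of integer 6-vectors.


Interval decomposition of M: I[1,4], I[1,6], I[2,2], I[4,4]^2.
HN type (ℓ=4): μ^(1)=49; μ^(2)=10; μ^(3)=-3; μ^(4)=-41/5

((0, 1, 0, 0, 0, 0); (0, 0, 0, 0, 0, 1); (1, 1, 1, 3, 0, 0); (1, 1, 1, 1, 1, 0))


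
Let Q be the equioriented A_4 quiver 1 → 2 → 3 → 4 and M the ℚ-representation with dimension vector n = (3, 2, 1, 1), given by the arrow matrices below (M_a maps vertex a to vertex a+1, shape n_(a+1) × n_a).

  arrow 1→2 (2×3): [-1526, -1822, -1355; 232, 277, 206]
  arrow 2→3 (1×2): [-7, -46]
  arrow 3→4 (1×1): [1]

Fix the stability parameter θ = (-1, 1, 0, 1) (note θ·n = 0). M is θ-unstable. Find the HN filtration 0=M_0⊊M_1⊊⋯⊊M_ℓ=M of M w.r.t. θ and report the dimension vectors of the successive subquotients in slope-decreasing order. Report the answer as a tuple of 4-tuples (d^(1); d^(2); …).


Barcode: M ≅ I[1,1], I[1,2], I[1,4]. HN layers by μ_θ (3 steps, strictly decreasing):
  μ^(1)=1; μ^(2)=1/2; μ^(3)=-1

((0, 1, 0, 1); (0, 1, 1, 0); (3, 0, 0, 0))


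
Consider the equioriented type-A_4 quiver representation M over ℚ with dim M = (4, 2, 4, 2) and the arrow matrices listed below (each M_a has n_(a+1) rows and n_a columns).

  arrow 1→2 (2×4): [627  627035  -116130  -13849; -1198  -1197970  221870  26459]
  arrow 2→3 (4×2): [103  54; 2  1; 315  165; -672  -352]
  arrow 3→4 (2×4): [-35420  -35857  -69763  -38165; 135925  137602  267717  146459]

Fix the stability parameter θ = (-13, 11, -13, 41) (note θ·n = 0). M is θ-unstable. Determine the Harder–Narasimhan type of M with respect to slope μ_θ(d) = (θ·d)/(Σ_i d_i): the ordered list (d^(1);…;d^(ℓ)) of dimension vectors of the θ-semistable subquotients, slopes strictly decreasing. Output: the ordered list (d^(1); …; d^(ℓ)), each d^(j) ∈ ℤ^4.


Via rank(M_{q-1}∘⋯∘M_p): M ≅ I[1,1]^2, I[1,4]^2, I[3,3]^2.
μ_θ-semistable layers: μ^(1)=41; μ^(2)=-1; μ^(3)=-13

((0, 0, 0, 2); (0, 2, 2, 0); (4, 0, 2, 0))


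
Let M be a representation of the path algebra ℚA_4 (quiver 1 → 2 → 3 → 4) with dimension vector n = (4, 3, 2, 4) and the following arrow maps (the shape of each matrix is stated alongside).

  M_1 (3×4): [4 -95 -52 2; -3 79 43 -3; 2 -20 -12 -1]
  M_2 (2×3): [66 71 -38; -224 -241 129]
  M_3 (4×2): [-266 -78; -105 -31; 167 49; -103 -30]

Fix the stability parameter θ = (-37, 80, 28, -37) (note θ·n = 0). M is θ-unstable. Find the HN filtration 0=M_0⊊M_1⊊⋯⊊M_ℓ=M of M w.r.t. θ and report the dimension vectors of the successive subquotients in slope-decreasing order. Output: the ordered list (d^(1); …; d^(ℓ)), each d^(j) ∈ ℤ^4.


Via rank(M_{q-1}∘⋯∘M_p): M ≅ I[1,1], I[1,2], I[1,4]^2, I[4,4]^2.
μ_θ-semistable layers: μ^(1)=80; μ^(2)=71/3; μ^(3)=-37

((0, 1, 0, 0); (0, 2, 2, 2); (4, 0, 0, 2))


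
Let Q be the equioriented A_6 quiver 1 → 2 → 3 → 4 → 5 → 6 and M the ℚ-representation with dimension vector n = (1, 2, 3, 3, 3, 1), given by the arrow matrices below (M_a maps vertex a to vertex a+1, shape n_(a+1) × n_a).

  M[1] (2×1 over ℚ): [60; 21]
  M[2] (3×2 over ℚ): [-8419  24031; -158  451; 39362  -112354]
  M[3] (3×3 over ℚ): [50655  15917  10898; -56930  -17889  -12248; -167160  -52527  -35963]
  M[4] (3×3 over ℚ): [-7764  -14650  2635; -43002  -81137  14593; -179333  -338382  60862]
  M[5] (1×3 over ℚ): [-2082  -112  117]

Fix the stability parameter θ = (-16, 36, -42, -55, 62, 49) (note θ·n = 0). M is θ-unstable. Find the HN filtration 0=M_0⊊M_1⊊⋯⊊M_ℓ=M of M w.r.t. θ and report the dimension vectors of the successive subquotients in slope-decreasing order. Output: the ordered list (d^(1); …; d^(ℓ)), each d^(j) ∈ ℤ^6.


Via rank(M_{q-1}∘⋯∘M_p): M ≅ I[1,6], I[2,5], I[3,5].
μ_θ-semistable layers: μ^(1)=62; μ^(2)=111/2; μ^(3)=-77/4; μ^(4)=-61/3; μ^(5)=-97/2

((0, 0, 0, 0, 2, 0); (0, 0, 0, 0, 1, 1); (1, 1, 1, 1, 0, 0); (0, 1, 1, 1, 0, 0); (0, 0, 1, 1, 0, 0))


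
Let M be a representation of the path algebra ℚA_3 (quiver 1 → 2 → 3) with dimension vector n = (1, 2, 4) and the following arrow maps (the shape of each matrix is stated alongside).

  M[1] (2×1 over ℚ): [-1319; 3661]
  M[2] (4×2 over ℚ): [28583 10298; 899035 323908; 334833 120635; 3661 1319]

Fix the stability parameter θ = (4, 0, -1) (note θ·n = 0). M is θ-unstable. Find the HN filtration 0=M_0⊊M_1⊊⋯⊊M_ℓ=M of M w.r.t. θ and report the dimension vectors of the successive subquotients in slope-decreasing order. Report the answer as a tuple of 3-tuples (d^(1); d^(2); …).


Barcode: M ≅ I[1,3], I[2,3], I[3,3]^2. HN layers by μ_θ (3 steps, strictly decreasing):
  μ^(1)=1; μ^(2)=-1/2; μ^(3)=-1

((1, 1, 1); (0, 1, 1); (0, 0, 2))


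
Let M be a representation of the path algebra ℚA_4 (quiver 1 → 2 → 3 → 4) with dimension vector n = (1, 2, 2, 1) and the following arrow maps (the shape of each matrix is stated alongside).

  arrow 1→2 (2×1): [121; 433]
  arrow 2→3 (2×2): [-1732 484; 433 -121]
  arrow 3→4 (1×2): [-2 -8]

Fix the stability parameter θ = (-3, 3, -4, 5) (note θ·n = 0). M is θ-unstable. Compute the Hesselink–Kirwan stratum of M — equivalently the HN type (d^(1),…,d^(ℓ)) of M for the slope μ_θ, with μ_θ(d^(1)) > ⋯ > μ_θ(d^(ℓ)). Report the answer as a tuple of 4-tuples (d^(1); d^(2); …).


Barcode: M ≅ I[1,2], I[2,3], I[3,4]. HN layers by μ_θ (5 steps, strictly decreasing):
  μ^(1)=5; μ^(2)=3; μ^(3)=-1/2; μ^(4)=-3; μ^(5)=-4

((0, 0, 0, 1); (0, 1, 0, 0); (0, 1, 1, 0); (1, 0, 0, 0); (0, 0, 1, 0))


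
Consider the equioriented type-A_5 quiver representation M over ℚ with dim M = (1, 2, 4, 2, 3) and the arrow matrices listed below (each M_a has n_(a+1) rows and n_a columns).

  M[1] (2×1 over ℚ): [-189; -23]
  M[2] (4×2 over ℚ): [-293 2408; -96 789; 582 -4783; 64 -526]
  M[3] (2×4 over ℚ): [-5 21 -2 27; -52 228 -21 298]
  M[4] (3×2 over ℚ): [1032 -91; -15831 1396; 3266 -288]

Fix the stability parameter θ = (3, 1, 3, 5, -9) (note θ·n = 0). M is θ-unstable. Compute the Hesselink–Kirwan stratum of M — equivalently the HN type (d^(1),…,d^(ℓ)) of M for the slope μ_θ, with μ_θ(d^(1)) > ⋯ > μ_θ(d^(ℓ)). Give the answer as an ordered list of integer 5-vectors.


Barcode: M ≅ I[1,5], I[2,5], I[3,3]^2, I[5,5]. HN layers by μ_θ (4 steps, strictly decreasing):
  μ^(1)=3; μ^(2)=3/5; μ^(3)=0; μ^(4)=-9

((0, 0, 2, 0, 0); (1, 1, 1, 1, 1); (0, 1, 1, 1, 1); (0, 0, 0, 0, 1))


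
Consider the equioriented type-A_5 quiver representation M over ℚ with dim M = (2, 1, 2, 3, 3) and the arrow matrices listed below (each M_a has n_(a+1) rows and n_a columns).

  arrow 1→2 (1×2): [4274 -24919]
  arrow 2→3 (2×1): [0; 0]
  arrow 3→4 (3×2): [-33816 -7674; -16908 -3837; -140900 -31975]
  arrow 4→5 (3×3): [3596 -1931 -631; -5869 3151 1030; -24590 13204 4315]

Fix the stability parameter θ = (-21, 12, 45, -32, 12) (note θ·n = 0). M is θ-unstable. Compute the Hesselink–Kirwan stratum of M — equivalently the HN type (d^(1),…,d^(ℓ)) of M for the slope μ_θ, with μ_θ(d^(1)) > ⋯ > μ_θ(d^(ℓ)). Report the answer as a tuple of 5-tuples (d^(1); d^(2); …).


Barcode: M ≅ I[1,1], I[1,2], I[3,3], I[3,5], I[4,5]^2. HN layers by μ_θ (5 steps, strictly decreasing):
  μ^(1)=45; μ^(2)=12; μ^(3)=13/2; μ^(4)=-21; μ^(5)=-32

((0, 0, 1, 0, 0); (0, 1, 0, 0, 3); (0, 0, 1, 1, 0); (2, 0, 0, 0, 0); (0, 0, 0, 2, 0))


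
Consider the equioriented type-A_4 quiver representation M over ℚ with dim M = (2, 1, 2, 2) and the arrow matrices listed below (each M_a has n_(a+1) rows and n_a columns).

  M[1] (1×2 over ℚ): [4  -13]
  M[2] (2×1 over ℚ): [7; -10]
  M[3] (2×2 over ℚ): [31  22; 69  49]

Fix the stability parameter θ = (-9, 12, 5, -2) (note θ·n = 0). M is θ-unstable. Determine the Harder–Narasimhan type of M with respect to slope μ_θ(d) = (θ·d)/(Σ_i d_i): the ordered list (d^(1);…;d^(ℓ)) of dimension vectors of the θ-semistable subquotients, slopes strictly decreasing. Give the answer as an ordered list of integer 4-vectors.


Barcode: M ≅ I[1,1], I[1,4], I[3,4]. HN layers by μ_θ (3 steps, strictly decreasing):
  μ^(1)=5; μ^(2)=3/2; μ^(3)=-9

((0, 1, 1, 1); (0, 0, 1, 1); (2, 0, 0, 0))


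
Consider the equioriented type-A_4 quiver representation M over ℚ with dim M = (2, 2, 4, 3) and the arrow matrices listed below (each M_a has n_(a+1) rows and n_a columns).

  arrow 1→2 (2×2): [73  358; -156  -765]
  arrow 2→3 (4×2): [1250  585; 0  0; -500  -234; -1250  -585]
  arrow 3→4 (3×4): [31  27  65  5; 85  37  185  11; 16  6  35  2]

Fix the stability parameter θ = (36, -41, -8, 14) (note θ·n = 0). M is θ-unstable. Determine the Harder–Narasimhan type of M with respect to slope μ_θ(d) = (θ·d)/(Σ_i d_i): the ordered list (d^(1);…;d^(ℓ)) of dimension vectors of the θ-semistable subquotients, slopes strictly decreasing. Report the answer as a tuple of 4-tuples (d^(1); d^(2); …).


Interval decomposition of M: I[1,2], I[1,3], I[3,3], I[3,4]^2, I[4,4].
HN type (ℓ=4): μ^(1)=14; μ^(2)=-5/2; μ^(3)=-13/3; μ^(4)=-8

((0, 0, 0, 3); (1, 1, 0, 0); (1, 1, 1, 0); (0, 0, 3, 0))


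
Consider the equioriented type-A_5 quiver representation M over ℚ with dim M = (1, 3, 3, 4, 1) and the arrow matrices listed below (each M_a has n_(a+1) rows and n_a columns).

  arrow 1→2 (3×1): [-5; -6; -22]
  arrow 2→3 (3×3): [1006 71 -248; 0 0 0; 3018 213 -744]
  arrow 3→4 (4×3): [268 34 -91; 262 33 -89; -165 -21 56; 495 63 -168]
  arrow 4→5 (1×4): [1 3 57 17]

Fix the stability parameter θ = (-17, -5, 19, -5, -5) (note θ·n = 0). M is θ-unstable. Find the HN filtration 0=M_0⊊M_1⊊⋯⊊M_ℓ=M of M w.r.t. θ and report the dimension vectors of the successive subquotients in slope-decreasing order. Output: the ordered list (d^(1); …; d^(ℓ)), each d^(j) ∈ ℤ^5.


Barcode: M ≅ I[1,2], I[2,2], I[2,5], I[3,4]^2, I[4,4]. HN layers by μ_θ (4 steps, strictly decreasing):
  μ^(1)=7; μ^(2)=3; μ^(3)=-5; μ^(4)=-17

((0, 0, 2, 2, 0); (0, 0, 1, 1, 1); (0, 3, 0, 1, 0); (1, 0, 0, 0, 0))


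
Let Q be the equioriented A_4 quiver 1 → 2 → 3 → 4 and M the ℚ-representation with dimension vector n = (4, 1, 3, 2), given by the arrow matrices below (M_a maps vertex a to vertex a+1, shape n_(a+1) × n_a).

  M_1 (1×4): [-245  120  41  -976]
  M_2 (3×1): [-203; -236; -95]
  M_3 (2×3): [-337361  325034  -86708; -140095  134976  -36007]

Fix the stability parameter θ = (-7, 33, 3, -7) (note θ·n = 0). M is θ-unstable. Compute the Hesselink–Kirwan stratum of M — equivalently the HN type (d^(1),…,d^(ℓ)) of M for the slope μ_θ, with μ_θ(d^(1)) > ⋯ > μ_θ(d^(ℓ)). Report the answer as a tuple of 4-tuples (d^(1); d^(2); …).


Via rank(M_{q-1}∘⋯∘M_p): M ≅ I[1,1]^3, I[1,4], I[3,3], I[3,4].
μ_θ-semistable layers: μ^(1)=29/3; μ^(2)=3; μ^(3)=-2; μ^(4)=-7

((0, 1, 1, 1); (0, 0, 1, 0); (0, 0, 1, 1); (4, 0, 0, 0))


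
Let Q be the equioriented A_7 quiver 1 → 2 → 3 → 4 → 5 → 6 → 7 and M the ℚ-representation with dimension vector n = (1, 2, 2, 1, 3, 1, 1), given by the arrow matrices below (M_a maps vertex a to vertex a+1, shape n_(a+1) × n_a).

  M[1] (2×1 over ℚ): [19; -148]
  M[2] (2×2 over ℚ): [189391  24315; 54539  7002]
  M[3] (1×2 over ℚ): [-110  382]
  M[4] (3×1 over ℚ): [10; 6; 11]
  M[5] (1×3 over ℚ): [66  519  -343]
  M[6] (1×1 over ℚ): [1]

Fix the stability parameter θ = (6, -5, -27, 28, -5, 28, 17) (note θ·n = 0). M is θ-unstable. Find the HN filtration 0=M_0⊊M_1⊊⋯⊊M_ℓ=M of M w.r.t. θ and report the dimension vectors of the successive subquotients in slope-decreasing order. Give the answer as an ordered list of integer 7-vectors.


Interval decomposition of M: I[1,3], I[2,7], I[5,5]^2.
HN type (ℓ=5): μ^(1)=45/2; μ^(2)=23/2; μ^(3)=-5; μ^(4)=-26/3; μ^(5)=-16

((0, 0, 0, 0, 0, 1, 1); (0, 0, 0, 1, 1, 0, 0); (0, 0, 0, 0, 2, 0, 0); (1, 1, 1, 0, 0, 0, 0); (0, 1, 1, 0, 0, 0, 0))


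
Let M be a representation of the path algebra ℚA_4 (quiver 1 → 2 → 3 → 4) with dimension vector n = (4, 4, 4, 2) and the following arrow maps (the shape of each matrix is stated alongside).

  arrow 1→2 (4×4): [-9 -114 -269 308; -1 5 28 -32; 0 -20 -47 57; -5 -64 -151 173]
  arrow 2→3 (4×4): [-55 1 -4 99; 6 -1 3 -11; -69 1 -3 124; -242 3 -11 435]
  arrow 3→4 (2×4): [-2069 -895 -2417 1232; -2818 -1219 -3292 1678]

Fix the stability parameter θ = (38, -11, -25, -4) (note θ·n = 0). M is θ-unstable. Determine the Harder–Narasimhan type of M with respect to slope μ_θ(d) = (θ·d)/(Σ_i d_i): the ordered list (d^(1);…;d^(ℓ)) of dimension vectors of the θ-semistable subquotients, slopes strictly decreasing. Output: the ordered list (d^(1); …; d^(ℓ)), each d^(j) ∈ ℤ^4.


Barcode: M ≅ I[1,2], I[1,3], I[1,4]^2, I[3,3]. HN layers by μ_θ (4 steps, strictly decreasing):
  μ^(1)=27/2; μ^(2)=2/3; μ^(3)=-1/2; μ^(4)=-25

((1, 1, 0, 0); (1, 1, 1, 0); (2, 2, 2, 2); (0, 0, 1, 0))


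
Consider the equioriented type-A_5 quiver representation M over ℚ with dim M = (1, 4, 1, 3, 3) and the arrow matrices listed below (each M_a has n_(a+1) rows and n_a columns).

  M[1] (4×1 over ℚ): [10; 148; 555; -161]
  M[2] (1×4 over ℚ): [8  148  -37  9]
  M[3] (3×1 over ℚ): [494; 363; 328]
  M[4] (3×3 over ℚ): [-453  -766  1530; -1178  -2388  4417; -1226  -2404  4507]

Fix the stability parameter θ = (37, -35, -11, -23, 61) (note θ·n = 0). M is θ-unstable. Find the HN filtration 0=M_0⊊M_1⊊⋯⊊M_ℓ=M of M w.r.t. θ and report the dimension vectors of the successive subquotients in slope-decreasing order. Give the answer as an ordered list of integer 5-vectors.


Interval decomposition of M: I[1,2], I[2,2]^2, I[2,4], I[4,5]^2, I[5,5].
HN type (ℓ=5): μ^(1)=61; μ^(2)=1; μ^(3)=-17; μ^(4)=-23; μ^(5)=-35

((0, 0, 0, 0, 3); (1, 1, 0, 0, 0); (0, 0, 1, 1, 0); (0, 0, 0, 2, 0); (0, 3, 0, 0, 0))


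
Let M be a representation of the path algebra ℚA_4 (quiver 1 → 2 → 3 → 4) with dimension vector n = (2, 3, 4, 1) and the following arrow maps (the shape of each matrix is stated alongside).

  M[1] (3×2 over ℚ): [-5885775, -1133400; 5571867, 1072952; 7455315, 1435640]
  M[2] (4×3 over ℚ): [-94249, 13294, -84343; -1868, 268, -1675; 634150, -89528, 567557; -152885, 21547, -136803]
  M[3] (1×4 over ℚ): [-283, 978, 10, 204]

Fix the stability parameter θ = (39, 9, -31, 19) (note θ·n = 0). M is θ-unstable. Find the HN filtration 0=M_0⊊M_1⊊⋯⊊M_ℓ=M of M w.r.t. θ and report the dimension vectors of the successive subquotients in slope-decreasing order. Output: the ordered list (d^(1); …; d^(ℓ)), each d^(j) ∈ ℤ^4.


Via rank(M_{q-1}∘⋯∘M_p): M ≅ I[1,1], I[1,3], I[2,3], I[2,4], I[3,3].
μ_θ-semistable layers: μ^(1)=39; μ^(2)=19; μ^(3)=17/3; μ^(4)=-11; μ^(5)=-31

((1, 0, 0, 0); (0, 0, 0, 1); (1, 1, 1, 0); (0, 2, 2, 0); (0, 0, 1, 0))


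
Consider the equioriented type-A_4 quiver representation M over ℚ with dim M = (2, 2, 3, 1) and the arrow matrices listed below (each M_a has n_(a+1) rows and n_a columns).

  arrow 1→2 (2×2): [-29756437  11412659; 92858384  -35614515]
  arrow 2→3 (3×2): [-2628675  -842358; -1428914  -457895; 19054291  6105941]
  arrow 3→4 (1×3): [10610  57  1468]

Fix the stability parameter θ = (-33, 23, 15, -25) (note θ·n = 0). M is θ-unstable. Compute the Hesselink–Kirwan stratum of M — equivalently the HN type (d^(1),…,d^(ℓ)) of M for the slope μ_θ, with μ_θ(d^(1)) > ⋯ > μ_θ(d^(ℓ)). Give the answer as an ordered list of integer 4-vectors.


Barcode: M ≅ I[1,3], I[1,4], I[3,3]. HN layers by μ_θ (4 steps, strictly decreasing):
  μ^(1)=19; μ^(2)=15; μ^(3)=13/3; μ^(4)=-33

((0, 1, 1, 0); (0, 0, 1, 0); (0, 1, 1, 1); (2, 0, 0, 0))
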